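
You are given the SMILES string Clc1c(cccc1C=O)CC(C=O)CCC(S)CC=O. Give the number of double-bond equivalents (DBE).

7

Molecular formula: C15H17ClO3S.
DoU = (2C + 2 + N − H − X) / 2, where X is the halogen count and O/S are ignored.
    = (2·15 + 2 + 0 − 17 − 1) / 2 = 14 / 2 = 7.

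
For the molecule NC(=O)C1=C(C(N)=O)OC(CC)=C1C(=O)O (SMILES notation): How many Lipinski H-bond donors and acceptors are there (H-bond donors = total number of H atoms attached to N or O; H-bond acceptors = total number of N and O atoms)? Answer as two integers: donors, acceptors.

Donors: find every N or O and count the H atoms it carries.
  atom 1 (N): bond orders sum to 1 → 2 H
  atom 3 (O): bond orders sum to 2 → 0 H
  atom 7 (N): bond orders sum to 1 → 2 H
  atom 8 (O): bond orders sum to 2 → 0 H
  atom 9 (O): bond orders sum to 2 → 0 H
  atom 15 (O): bond orders sum to 2 → 0 H
  atom 16 (O): bond orders sum to 1 → 1 H
Lipinski HBD = 5.
Acceptors: N atoms = 2, O atoms = 5 → HBA = 7.

5, 7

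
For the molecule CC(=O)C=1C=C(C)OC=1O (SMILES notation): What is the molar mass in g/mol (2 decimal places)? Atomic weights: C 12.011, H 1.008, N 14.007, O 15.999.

First, the molecular formula is C7H8O3 (counting implicit H from valence).
  C: 7 × 12.011 = 84.077
  H: 8 × 1.008 = 8.064
  O: 3 × 15.999 = 47.997
Sum: 7×12.011 + 8×1.008 + 3×15.999 = 140.138 → 140.14 g/mol.

140.14 g/mol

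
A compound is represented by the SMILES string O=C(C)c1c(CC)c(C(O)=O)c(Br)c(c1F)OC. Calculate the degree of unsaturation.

Molecular formula: C12H12BrFO4.
DoU = (2C + 2 + N − H − X) / 2, where X is the halogen count and O/S are ignored.
    = (2·12 + 2 + 0 − 12 − 2) / 2 = 12 / 2 = 6.

6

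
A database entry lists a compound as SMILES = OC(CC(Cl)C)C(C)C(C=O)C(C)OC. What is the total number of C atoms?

11

Count every carbon token in the SMILES (each C, including those in ring-closure positions and inside branches).
Carbon count: 11.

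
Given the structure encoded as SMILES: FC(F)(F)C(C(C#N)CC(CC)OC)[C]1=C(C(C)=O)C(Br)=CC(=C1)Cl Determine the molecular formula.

Walk through each heavy atom and fill implicit hydrogens from standard valence (C 4, N 3, O 2, S 2, halogen 1):
  atom 1: F (halogen, monovalent) → 0 H
  atom 2: C, bond orders sum to 4 (valence 4) → 0 H
  atom 3: F (halogen, monovalent) → 0 H
  atom 4: F (halogen, monovalent) → 0 H
  atom 5: C, bond orders sum to 3 (valence 4) → 1 H
  atom 6: C, bond orders sum to 3 (valence 4) → 1 H
  atom 7: C, bond orders sum to 4 (valence 4) → 0 H
  atom 8: N, bond orders sum to 3 (valence 3) → 0 H
  atom 9: C, bond orders sum to 2 (valence 4) → 2 H
  atom 10: C, bond orders sum to 3 (valence 4) → 1 H
  atom 11: C, bond orders sum to 2 (valence 4) → 2 H
  atom 12: C, bond orders sum to 1 (valence 4) → 3 H
  atom 13: O, bond orders sum to 2 (valence 2) → 0 H
  atom 14: C, bond orders sum to 1 (valence 4) → 3 H
  atom 15: C with explicit H count 0
  atom 16: C, bond orders sum to 4 (valence 4) → 0 H
  atom 17: C, bond orders sum to 4 (valence 4) → 0 H
  atom 18: C, bond orders sum to 1 (valence 4) → 3 H
  atom 19: O, bond orders sum to 2 (valence 2) → 0 H
  atom 20: C, bond orders sum to 4 (valence 4) → 0 H
  atom 21: Br (halogen, monovalent) → 0 H
  atom 22: C, bond orders sum to 3 (valence 4) → 1 H
  atom 23: C, bond orders sum to 4 (valence 4) → 0 H
  atom 24: C, bond orders sum to 3 (valence 4) → 1 H
  atom 25: Cl (halogen, monovalent) → 0 H
Totals → C:17, H:18, Br:1, Cl:1, F:3, N:1, O:2.

C17H18BrClF3NO2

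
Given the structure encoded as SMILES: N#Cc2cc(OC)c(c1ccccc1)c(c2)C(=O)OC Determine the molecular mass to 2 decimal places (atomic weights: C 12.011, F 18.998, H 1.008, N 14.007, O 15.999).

First, the molecular formula is C16H13NO3 (counting implicit H from valence).
  C: 16 × 12.011 = 192.176
  H: 13 × 1.008 = 13.104
  N: 1 × 14.007 = 14.007
  O: 3 × 15.999 = 47.997
Sum: 16×12.011 + 13×1.008 + 1×14.007 + 3×15.999 = 267.284 → 267.28 g/mol.

267.28 g/mol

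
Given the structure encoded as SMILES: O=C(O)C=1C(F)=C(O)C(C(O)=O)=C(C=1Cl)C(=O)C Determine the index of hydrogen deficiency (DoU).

7

Molecular formula: C10H6ClFO6.
DoU = (2C + 2 + N − H − X) / 2, where X is the halogen count and O/S are ignored.
    = (2·10 + 2 + 0 − 6 − 2) / 2 = 14 / 2 = 7.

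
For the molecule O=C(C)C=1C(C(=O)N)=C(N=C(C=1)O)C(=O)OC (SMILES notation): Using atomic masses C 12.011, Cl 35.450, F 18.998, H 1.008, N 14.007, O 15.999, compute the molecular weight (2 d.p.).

238.20 g/mol

First, the molecular formula is C10H10N2O5 (counting implicit H from valence).
  C: 10 × 12.011 = 120.110
  H: 10 × 1.008 = 10.080
  N: 2 × 14.007 = 28.014
  O: 5 × 15.999 = 79.995
Sum: 10×12.011 + 10×1.008 + 2×14.007 + 5×15.999 = 238.199 → 238.20 g/mol.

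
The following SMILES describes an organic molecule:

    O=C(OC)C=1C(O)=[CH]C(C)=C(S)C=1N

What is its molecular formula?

Walk through each heavy atom and fill implicit hydrogens from standard valence (C 4, N 3, O 2, S 2, halogen 1):
  atom 1: O, bond orders sum to 2 (valence 2) → 0 H
  atom 2: C, bond orders sum to 4 (valence 4) → 0 H
  atom 3: O, bond orders sum to 2 (valence 2) → 0 H
  atom 4: C, bond orders sum to 1 (valence 4) → 3 H
  atom 5: C, bond orders sum to 4 (valence 4) → 0 H
  atom 6: C, bond orders sum to 4 (valence 4) → 0 H
  atom 7: O, bond orders sum to 1 (valence 2) → 1 H
  atom 8: C with explicit H count 1
  atom 9: C, bond orders sum to 4 (valence 4) → 0 H
  atom 10: C, bond orders sum to 1 (valence 4) → 3 H
  atom 11: C, bond orders sum to 4 (valence 4) → 0 H
  atom 12: S, bond orders sum to 1 (valence 2) → 1 H
  atom 13: C, bond orders sum to 4 (valence 4) → 0 H
  atom 14: N, bond orders sum to 1 (valence 3) → 2 H
Totals → C:9, H:11, N:1, O:3, S:1.

C9H11NO3S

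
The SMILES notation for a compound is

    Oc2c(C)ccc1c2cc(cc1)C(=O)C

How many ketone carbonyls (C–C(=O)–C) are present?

1

The ketone motif appears at heavy-atom position 13 in the SMILES.
Other groups present: 1 hydroxyl.
Ketone count: 1.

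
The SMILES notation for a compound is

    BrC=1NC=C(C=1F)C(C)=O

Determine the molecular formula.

Walk through each heavy atom and fill implicit hydrogens from standard valence (C 4, N 3, O 2, S 2, halogen 1):
  atom 1: Br (halogen, monovalent) → 0 H
  atom 2: C, bond orders sum to 4 (valence 4) → 0 H
  atom 3: N, bond orders sum to 2 (valence 3) → 1 H
  atom 4: C, bond orders sum to 3 (valence 4) → 1 H
  atom 5: C, bond orders sum to 4 (valence 4) → 0 H
  atom 6: C, bond orders sum to 4 (valence 4) → 0 H
  atom 7: F (halogen, monovalent) → 0 H
  atom 8: C, bond orders sum to 4 (valence 4) → 0 H
  atom 9: C, bond orders sum to 1 (valence 4) → 3 H
  atom 10: O, bond orders sum to 2 (valence 2) → 0 H
Totals → C:6, H:5, Br:1, F:1, N:1, O:1.
In Hill order: C6H5BrFNO.

C6H5BrFNO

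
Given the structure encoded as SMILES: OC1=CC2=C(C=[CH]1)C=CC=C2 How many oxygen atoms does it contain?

Scan the SMILES for O atoms (remember two-letter symbols like Cl and Br are single atoms).
Oxygen count: 1.

1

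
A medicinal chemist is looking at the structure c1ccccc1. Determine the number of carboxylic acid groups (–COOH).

Scan the SMILES for the carboxylic acid motif — none present.

0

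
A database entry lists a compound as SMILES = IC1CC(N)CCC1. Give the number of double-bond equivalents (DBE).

Molecular formula: C6H12IN.
DoU = (2C + 2 + N − H − X) / 2, where X is the halogen count and O/S are ignored.
    = (2·6 + 2 + 1 − 12 − 1) / 2 = 2 / 2 = 1.

1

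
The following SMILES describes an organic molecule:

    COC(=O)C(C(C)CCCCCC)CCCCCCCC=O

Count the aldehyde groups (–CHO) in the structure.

The aldehyde motif appears at heavy-atom position 21 in the SMILES.
Other groups present: 1 ester.
Aldehyde count: 1.

1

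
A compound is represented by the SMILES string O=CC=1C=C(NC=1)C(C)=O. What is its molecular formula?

C7H7NO2

Walk through each heavy atom and fill implicit hydrogens from standard valence (C 4, N 3, O 2, S 2, halogen 1):
  atom 1: O, bond orders sum to 2 (valence 2) → 0 H
  atom 2: C, bond orders sum to 3 (valence 4) → 1 H
  atom 3: C, bond orders sum to 4 (valence 4) → 0 H
  atom 4: C, bond orders sum to 3 (valence 4) → 1 H
  atom 5: C, bond orders sum to 4 (valence 4) → 0 H
  atom 6: N, bond orders sum to 2 (valence 3) → 1 H
  atom 7: C, bond orders sum to 3 (valence 4) → 1 H
  atom 8: C, bond orders sum to 4 (valence 4) → 0 H
  atom 9: C, bond orders sum to 1 (valence 4) → 3 H
  atom 10: O, bond orders sum to 2 (valence 2) → 0 H
Totals → C:7, H:7, N:1, O:2.
In Hill order: C7H7NO2.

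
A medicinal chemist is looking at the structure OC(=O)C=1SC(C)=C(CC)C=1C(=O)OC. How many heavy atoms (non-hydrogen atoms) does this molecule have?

15

Every atom symbol written in the SMILES (organic subset) is one heavy atom; implicit H are not written.
Heavy atoms by element → C:10, O:4, S:1.
Total: 15.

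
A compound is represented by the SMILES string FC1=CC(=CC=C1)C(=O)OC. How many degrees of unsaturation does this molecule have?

Molecular formula: C8H7FO2.
DoU = (2C + 2 + N − H − X) / 2, where X is the halogen count and O/S are ignored.
    = (2·8 + 2 + 0 − 7 − 1) / 2 = 10 / 2 = 5.

5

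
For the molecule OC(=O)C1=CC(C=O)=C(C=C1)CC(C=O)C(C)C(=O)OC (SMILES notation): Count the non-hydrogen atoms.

21

Every atom symbol written in the SMILES (organic subset) is one heavy atom; implicit H are not written.
Heavy atoms by element → C:15, O:6.
Total: 21.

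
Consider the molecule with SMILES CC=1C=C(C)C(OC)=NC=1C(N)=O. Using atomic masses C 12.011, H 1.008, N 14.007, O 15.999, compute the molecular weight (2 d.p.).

First, the molecular formula is C9H12N2O2 (counting implicit H from valence).
  C: 9 × 12.011 = 108.099
  H: 12 × 1.008 = 12.096
  N: 2 × 14.007 = 28.014
  O: 2 × 15.999 = 31.998
Sum: 9×12.011 + 12×1.008 + 2×14.007 + 2×15.999 = 180.207 → 180.21 g/mol.

180.21 g/mol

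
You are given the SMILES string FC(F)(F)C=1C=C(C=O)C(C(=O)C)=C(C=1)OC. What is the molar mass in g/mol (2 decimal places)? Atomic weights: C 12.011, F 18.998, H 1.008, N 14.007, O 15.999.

246.18 g/mol

First, the molecular formula is C11H9F3O3 (counting implicit H from valence).
  C: 11 × 12.011 = 132.121
  F: 3 × 18.998 = 56.994
  H: 9 × 1.008 = 9.072
  O: 3 × 15.999 = 47.997
Sum: 11×12.011 + 3×18.998 + 9×1.008 + 3×15.999 = 246.184 → 246.18 g/mol.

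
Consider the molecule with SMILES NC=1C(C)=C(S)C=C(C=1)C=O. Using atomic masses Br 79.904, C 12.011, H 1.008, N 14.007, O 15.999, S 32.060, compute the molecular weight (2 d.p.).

First, the molecular formula is C8H9NOS (counting implicit H from valence).
  C: 8 × 12.011 = 96.088
  H: 9 × 1.008 = 9.072
  N: 1 × 14.007 = 14.007
  O: 1 × 15.999 = 15.999
  S: 1 × 32.060 = 32.060
Sum: 8×12.011 + 9×1.008 + 1×14.007 + 1×15.999 + 1×32.060 = 167.226 → 167.23 g/mol.

167.23 g/mol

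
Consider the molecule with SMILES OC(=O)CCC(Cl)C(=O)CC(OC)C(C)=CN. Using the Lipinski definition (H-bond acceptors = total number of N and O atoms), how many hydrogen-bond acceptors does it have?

5

N atoms: 1; O atoms: 4.
Lipinski HBA = 1 + 4 = 5.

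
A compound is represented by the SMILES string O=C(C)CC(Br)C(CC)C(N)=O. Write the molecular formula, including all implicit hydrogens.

Walk through each heavy atom and fill implicit hydrogens from standard valence (C 4, N 3, O 2, S 2, halogen 1):
  atom 1: O, bond orders sum to 2 (valence 2) → 0 H
  atom 2: C, bond orders sum to 4 (valence 4) → 0 H
  atom 3: C, bond orders sum to 1 (valence 4) → 3 H
  atom 4: C, bond orders sum to 2 (valence 4) → 2 H
  atom 5: C, bond orders sum to 3 (valence 4) → 1 H
  atom 6: Br (halogen, monovalent) → 0 H
  atom 7: C, bond orders sum to 3 (valence 4) → 1 H
  atom 8: C, bond orders sum to 2 (valence 4) → 2 H
  atom 9: C, bond orders sum to 1 (valence 4) → 3 H
  atom 10: C, bond orders sum to 4 (valence 4) → 0 H
  atom 11: N, bond orders sum to 1 (valence 3) → 2 H
  atom 12: O, bond orders sum to 2 (valence 2) → 0 H
Totals → C:8, H:14, Br:1, N:1, O:2.

C8H14BrNO2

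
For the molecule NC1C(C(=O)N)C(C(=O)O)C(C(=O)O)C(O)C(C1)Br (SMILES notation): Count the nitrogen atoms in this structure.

2

Scan the SMILES for N atoms (remember two-letter symbols like Cl and Br are single atoms).
Nitrogen count: 2.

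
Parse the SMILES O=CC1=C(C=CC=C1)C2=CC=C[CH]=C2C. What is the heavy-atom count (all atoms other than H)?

15

Every atom symbol written in the SMILES (organic subset) is one heavy atom; implicit H are not written.
Heavy atoms by element → C:14, O:1.
Total: 15.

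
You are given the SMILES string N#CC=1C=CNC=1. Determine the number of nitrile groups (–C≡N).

1

The nitrile motif appears at heavy-atom position 2 in the SMILES.
Nitrile count: 1.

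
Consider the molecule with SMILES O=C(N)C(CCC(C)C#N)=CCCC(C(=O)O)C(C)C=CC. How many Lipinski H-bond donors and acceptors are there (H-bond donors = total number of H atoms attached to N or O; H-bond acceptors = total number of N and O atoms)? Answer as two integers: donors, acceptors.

Donors: find every N or O and count the H atoms it carries.
  atom 1 (O): bond orders sum to 2 → 0 H
  atom 3 (N): bond orders sum to 1 → 2 H
  atom 10 (N): bond orders sum to 3 → 0 H
  atom 16 (O): bond orders sum to 2 → 0 H
  atom 17 (O): bond orders sum to 1 → 1 H
Lipinski HBD = 3.
Acceptors: N atoms = 2, O atoms = 3 → HBA = 5.

3, 5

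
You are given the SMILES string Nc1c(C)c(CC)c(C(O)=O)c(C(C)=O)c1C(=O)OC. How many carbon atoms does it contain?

14

Count every carbon token in the SMILES (each C, including those in ring-closure positions and inside branches).
Carbon count: 14.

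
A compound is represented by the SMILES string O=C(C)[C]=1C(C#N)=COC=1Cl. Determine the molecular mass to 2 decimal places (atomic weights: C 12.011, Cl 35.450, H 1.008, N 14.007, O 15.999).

169.56 g/mol

First, the molecular formula is C7H4ClNO2 (counting implicit H from valence).
  C: 7 × 12.011 = 84.077
  Cl: 1 × 35.450 = 35.450
  H: 4 × 1.008 = 4.032
  N: 1 × 14.007 = 14.007
  O: 2 × 15.999 = 31.998
Sum: 7×12.011 + 1×35.450 + 4×1.008 + 1×14.007 + 2×15.999 = 169.564 → 169.56 g/mol.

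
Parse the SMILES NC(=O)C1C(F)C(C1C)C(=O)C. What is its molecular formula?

C8H12FNO2

Walk through each heavy atom and fill implicit hydrogens from standard valence (C 4, N 3, O 2, S 2, halogen 1):
  atom 1: N, bond orders sum to 1 (valence 3) → 2 H
  atom 2: C, bond orders sum to 4 (valence 4) → 0 H
  atom 3: O, bond orders sum to 2 (valence 2) → 0 H
  atom 4: C, bond orders sum to 3 (valence 4) → 1 H
  atom 5: C, bond orders sum to 3 (valence 4) → 1 H
  atom 6: F (halogen, monovalent) → 0 H
  atom 7: C, bond orders sum to 3 (valence 4) → 1 H
  atom 8: C, bond orders sum to 3 (valence 4) → 1 H
  atom 9: C, bond orders sum to 1 (valence 4) → 3 H
  atom 10: C, bond orders sum to 4 (valence 4) → 0 H
  atom 11: O, bond orders sum to 2 (valence 2) → 0 H
  atom 12: C, bond orders sum to 1 (valence 4) → 3 H
Totals → C:8, H:12, F:1, N:1, O:2.
In Hill order: C8H12FNO2.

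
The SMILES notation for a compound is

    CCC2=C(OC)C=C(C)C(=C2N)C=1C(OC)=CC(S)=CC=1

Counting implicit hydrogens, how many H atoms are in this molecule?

Walk through each heavy atom and fill implicit hydrogens from standard valence (C 4, N 3, O 2, S 2, halogen 1):
  atom 1: C, bond orders sum to 1 (valence 4) → 3 H
  atom 2: C, bond orders sum to 2 (valence 4) → 2 H
  atom 3: C, bond orders sum to 4 (valence 4) → 0 H
  atom 4: C, bond orders sum to 4 (valence 4) → 0 H
  atom 5: O, bond orders sum to 2 (valence 2) → 0 H
  atom 6: C, bond orders sum to 1 (valence 4) → 3 H
  atom 7: C, bond orders sum to 3 (valence 4) → 1 H
  atom 8: C, bond orders sum to 4 (valence 4) → 0 H
  atom 9: C, bond orders sum to 1 (valence 4) → 3 H
  atom 10: C, bond orders sum to 4 (valence 4) → 0 H
  atom 11: C, bond orders sum to 4 (valence 4) → 0 H
  atom 12: N, bond orders sum to 1 (valence 3) → 2 H
  atom 13: C, bond orders sum to 4 (valence 4) → 0 H
  atom 14: C, bond orders sum to 4 (valence 4) → 0 H
  atom 15: O, bond orders sum to 2 (valence 2) → 0 H
  atom 16: C, bond orders sum to 1 (valence 4) → 3 H
  atom 17: C, bond orders sum to 3 (valence 4) → 1 H
  atom 18: C, bond orders sum to 4 (valence 4) → 0 H
  atom 19: S, bond orders sum to 1 (valence 2) → 1 H
  atom 20: C, bond orders sum to 3 (valence 4) → 1 H
  atom 21: C, bond orders sum to 3 (valence 4) → 1 H
Total hydrogens: 21.

21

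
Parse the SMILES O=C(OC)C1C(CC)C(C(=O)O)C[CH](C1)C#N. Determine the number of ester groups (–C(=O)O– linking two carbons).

The ester motif appears at heavy-atom position 2 in the SMILES.
Other groups present: 1 carboxylic acid, 1 nitrile.
Ester count: 1.

1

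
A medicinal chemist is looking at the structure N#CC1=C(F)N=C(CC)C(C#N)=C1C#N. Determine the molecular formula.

C10H5FN4

Walk through each heavy atom and fill implicit hydrogens from standard valence (C 4, N 3, O 2, S 2, halogen 1):
  atom 1: N, bond orders sum to 3 (valence 3) → 0 H
  atom 2: C, bond orders sum to 4 (valence 4) → 0 H
  atom 3: C, bond orders sum to 4 (valence 4) → 0 H
  atom 4: C, bond orders sum to 4 (valence 4) → 0 H
  atom 5: F (halogen, monovalent) → 0 H
  atom 6: N, bond orders sum to 3 (valence 3) → 0 H
  atom 7: C, bond orders sum to 4 (valence 4) → 0 H
  atom 8: C, bond orders sum to 2 (valence 4) → 2 H
  atom 9: C, bond orders sum to 1 (valence 4) → 3 H
  atom 10: C, bond orders sum to 4 (valence 4) → 0 H
  atom 11: C, bond orders sum to 4 (valence 4) → 0 H
  atom 12: N, bond orders sum to 3 (valence 3) → 0 H
  atom 13: C, bond orders sum to 4 (valence 4) → 0 H
  atom 14: C, bond orders sum to 4 (valence 4) → 0 H
  atom 15: N, bond orders sum to 3 (valence 3) → 0 H
Totals → C:10, H:5, F:1, N:4.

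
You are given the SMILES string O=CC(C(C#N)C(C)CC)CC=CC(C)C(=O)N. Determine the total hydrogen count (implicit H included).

22

Walk through each heavy atom and fill implicit hydrogens from standard valence (C 4, N 3, O 2, S 2, halogen 1):
  atom 1: O, bond orders sum to 2 (valence 2) → 0 H
  atom 2: C, bond orders sum to 3 (valence 4) → 1 H
  atom 3: C, bond orders sum to 3 (valence 4) → 1 H
  atom 4: C, bond orders sum to 3 (valence 4) → 1 H
  atom 5: C, bond orders sum to 4 (valence 4) → 0 H
  atom 6: N, bond orders sum to 3 (valence 3) → 0 H
  atom 7: C, bond orders sum to 3 (valence 4) → 1 H
  atom 8: C, bond orders sum to 1 (valence 4) → 3 H
  atom 9: C, bond orders sum to 2 (valence 4) → 2 H
  atom 10: C, bond orders sum to 1 (valence 4) → 3 H
  atom 11: C, bond orders sum to 2 (valence 4) → 2 H
  atom 12: C, bond orders sum to 3 (valence 4) → 1 H
  atom 13: C, bond orders sum to 3 (valence 4) → 1 H
  atom 14: C, bond orders sum to 3 (valence 4) → 1 H
  atom 15: C, bond orders sum to 1 (valence 4) → 3 H
  atom 16: C, bond orders sum to 4 (valence 4) → 0 H
  atom 17: O, bond orders sum to 2 (valence 2) → 0 H
  atom 18: N, bond orders sum to 1 (valence 3) → 2 H
Total hydrogens: 22.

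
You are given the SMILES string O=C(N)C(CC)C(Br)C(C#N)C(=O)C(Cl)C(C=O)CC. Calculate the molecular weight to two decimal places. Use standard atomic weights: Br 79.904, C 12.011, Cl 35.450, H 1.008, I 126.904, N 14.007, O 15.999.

First, the molecular formula is C13H18BrClN2O3 (counting implicit H from valence).
  Br: 1 × 79.904 = 79.904
  C: 13 × 12.011 = 156.143
  Cl: 1 × 35.450 = 35.450
  H: 18 × 1.008 = 18.144
  N: 2 × 14.007 = 28.014
  O: 3 × 15.999 = 47.997
Sum: 1×79.904 + 13×12.011 + 1×35.450 + 18×1.008 + 2×14.007 + 3×15.999 = 365.652 → 365.65 g/mol.

365.65 g/mol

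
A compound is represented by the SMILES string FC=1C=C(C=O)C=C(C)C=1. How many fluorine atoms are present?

1

Scan the SMILES for F atoms (remember two-letter symbols like Cl and Br are single atoms).
Fluorine count: 1.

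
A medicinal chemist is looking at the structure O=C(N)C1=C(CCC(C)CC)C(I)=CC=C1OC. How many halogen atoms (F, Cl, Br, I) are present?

1

Halogen atoms appear at heavy-atom position 13 (1×I).
Other groups present: 1 amide, 1 ether.
Halogen count: 1.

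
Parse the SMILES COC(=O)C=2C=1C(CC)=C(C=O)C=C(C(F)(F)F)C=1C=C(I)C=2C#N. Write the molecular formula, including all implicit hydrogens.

C17H11F3INO3

Walk through each heavy atom and fill implicit hydrogens from standard valence (C 4, N 3, O 2, S 2, halogen 1):
  atom 1: C, bond orders sum to 1 (valence 4) → 3 H
  atom 2: O, bond orders sum to 2 (valence 2) → 0 H
  atom 3: C, bond orders sum to 4 (valence 4) → 0 H
  atom 4: O, bond orders sum to 2 (valence 2) → 0 H
  atom 5: C, bond orders sum to 4 (valence 4) → 0 H
  atom 6: C, bond orders sum to 4 (valence 4) → 0 H
  atom 7: C, bond orders sum to 4 (valence 4) → 0 H
  atom 8: C, bond orders sum to 2 (valence 4) → 2 H
  atom 9: C, bond orders sum to 1 (valence 4) → 3 H
  atom 10: C, bond orders sum to 4 (valence 4) → 0 H
  atom 11: C, bond orders sum to 3 (valence 4) → 1 H
  atom 12: O, bond orders sum to 2 (valence 2) → 0 H
  atom 13: C, bond orders sum to 3 (valence 4) → 1 H
  atom 14: C, bond orders sum to 4 (valence 4) → 0 H
  atom 15: C, bond orders sum to 4 (valence 4) → 0 H
  atom 16: F (halogen, monovalent) → 0 H
  atom 17: F (halogen, monovalent) → 0 H
  atom 18: F (halogen, monovalent) → 0 H
  atom 19: C, bond orders sum to 4 (valence 4) → 0 H
  atom 20: C, bond orders sum to 3 (valence 4) → 1 H
  atom 21: C, bond orders sum to 4 (valence 4) → 0 H
  atom 22: I (halogen, monovalent) → 0 H
  atom 23: C, bond orders sum to 4 (valence 4) → 0 H
  atom 24: C, bond orders sum to 4 (valence 4) → 0 H
  atom 25: N, bond orders sum to 3 (valence 3) → 0 H
Totals → C:17, H:11, F:3, I:1, N:1, O:3.
In Hill order: C17H11F3INO3.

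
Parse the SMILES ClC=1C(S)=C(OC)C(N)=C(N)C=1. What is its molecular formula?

C7H9ClN2OS

Walk through each heavy atom and fill implicit hydrogens from standard valence (C 4, N 3, O 2, S 2, halogen 1):
  atom 1: Cl (halogen, monovalent) → 0 H
  atom 2: C, bond orders sum to 4 (valence 4) → 0 H
  atom 3: C, bond orders sum to 4 (valence 4) → 0 H
  atom 4: S, bond orders sum to 1 (valence 2) → 1 H
  atom 5: C, bond orders sum to 4 (valence 4) → 0 H
  atom 6: O, bond orders sum to 2 (valence 2) → 0 H
  atom 7: C, bond orders sum to 1 (valence 4) → 3 H
  atom 8: C, bond orders sum to 4 (valence 4) → 0 H
  atom 9: N, bond orders sum to 1 (valence 3) → 2 H
  atom 10: C, bond orders sum to 4 (valence 4) → 0 H
  atom 11: N, bond orders sum to 1 (valence 3) → 2 H
  atom 12: C, bond orders sum to 3 (valence 4) → 1 H
Totals → C:7, H:9, Cl:1, N:2, O:1, S:1.
In Hill order: C7H9ClN2OS.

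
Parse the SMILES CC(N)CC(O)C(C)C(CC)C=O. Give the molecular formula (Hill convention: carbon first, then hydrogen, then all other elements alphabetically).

Walk through each heavy atom and fill implicit hydrogens from standard valence (C 4, N 3, O 2, S 2, halogen 1):
  atom 1: C, bond orders sum to 1 (valence 4) → 3 H
  atom 2: C, bond orders sum to 3 (valence 4) → 1 H
  atom 3: N, bond orders sum to 1 (valence 3) → 2 H
  atom 4: C, bond orders sum to 2 (valence 4) → 2 H
  atom 5: C, bond orders sum to 3 (valence 4) → 1 H
  atom 6: O, bond orders sum to 1 (valence 2) → 1 H
  atom 7: C, bond orders sum to 3 (valence 4) → 1 H
  atom 8: C, bond orders sum to 1 (valence 4) → 3 H
  atom 9: C, bond orders sum to 3 (valence 4) → 1 H
  atom 10: C, bond orders sum to 2 (valence 4) → 2 H
  atom 11: C, bond orders sum to 1 (valence 4) → 3 H
  atom 12: C, bond orders sum to 3 (valence 4) → 1 H
  atom 13: O, bond orders sum to 2 (valence 2) → 0 H
Totals → C:10, H:21, N:1, O:2.
In Hill order: C10H21NO2.

C10H21NO2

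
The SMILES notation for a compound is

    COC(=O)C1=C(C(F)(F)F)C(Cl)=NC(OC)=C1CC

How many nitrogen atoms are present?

Scan the SMILES for N atoms (remember two-letter symbols like Cl and Br are single atoms).
Nitrogen count: 1.

1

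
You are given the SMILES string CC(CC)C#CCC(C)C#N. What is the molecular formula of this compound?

Walk through each heavy atom and fill implicit hydrogens from standard valence (C 4, N 3, O 2, S 2, halogen 1):
  atom 1: C, bond orders sum to 1 (valence 4) → 3 H
  atom 2: C, bond orders sum to 3 (valence 4) → 1 H
  atom 3: C, bond orders sum to 2 (valence 4) → 2 H
  atom 4: C, bond orders sum to 1 (valence 4) → 3 H
  atom 5: C, bond orders sum to 4 (valence 4) → 0 H
  atom 6: C, bond orders sum to 4 (valence 4) → 0 H
  atom 7: C, bond orders sum to 2 (valence 4) → 2 H
  atom 8: C, bond orders sum to 3 (valence 4) → 1 H
  atom 9: C, bond orders sum to 1 (valence 4) → 3 H
  atom 10: C, bond orders sum to 4 (valence 4) → 0 H
  atom 11: N, bond orders sum to 3 (valence 3) → 0 H
Totals → C:10, H:15, N:1.

C10H15N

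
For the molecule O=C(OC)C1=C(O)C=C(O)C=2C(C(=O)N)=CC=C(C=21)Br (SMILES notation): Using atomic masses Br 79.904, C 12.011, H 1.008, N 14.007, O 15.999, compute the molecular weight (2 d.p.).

340.13 g/mol

First, the molecular formula is C13H10BrNO5 (counting implicit H from valence).
  Br: 1 × 79.904 = 79.904
  C: 13 × 12.011 = 156.143
  H: 10 × 1.008 = 10.080
  N: 1 × 14.007 = 14.007
  O: 5 × 15.999 = 79.995
Sum: 1×79.904 + 13×12.011 + 10×1.008 + 1×14.007 + 5×15.999 = 340.129 → 340.13 g/mol.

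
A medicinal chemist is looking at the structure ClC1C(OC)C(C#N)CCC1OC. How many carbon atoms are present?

Count every carbon token in the SMILES (each C, including those in ring-closure positions and inside branches).
Carbon count: 9.

9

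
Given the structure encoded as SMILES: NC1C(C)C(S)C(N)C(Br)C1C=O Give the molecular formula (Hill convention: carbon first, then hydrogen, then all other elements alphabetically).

C8H15BrN2OS

Walk through each heavy atom and fill implicit hydrogens from standard valence (C 4, N 3, O 2, S 2, halogen 1):
  atom 1: N, bond orders sum to 1 (valence 3) → 2 H
  atom 2: C, bond orders sum to 3 (valence 4) → 1 H
  atom 3: C, bond orders sum to 3 (valence 4) → 1 H
  atom 4: C, bond orders sum to 1 (valence 4) → 3 H
  atom 5: C, bond orders sum to 3 (valence 4) → 1 H
  atom 6: S, bond orders sum to 1 (valence 2) → 1 H
  atom 7: C, bond orders sum to 3 (valence 4) → 1 H
  atom 8: N, bond orders sum to 1 (valence 3) → 2 H
  atom 9: C, bond orders sum to 3 (valence 4) → 1 H
  atom 10: Br (halogen, monovalent) → 0 H
  atom 11: C, bond orders sum to 3 (valence 4) → 1 H
  atom 12: C, bond orders sum to 3 (valence 4) → 1 H
  atom 13: O, bond orders sum to 2 (valence 2) → 0 H
Totals → C:8, H:15, Br:1, N:2, O:1, S:1.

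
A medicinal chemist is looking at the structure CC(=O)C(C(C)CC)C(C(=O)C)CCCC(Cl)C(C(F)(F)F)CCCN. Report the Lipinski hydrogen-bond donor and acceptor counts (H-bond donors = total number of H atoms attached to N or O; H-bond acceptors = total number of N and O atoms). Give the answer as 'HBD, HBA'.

Donors: find every N or O and count the H atoms it carries.
  atom 3 (O): bond orders sum to 2 → 0 H
  atom 11 (O): bond orders sum to 2 → 0 H
  atom 26 (N): bond orders sum to 1 → 2 H
Lipinski HBD = 2.
Acceptors: N atoms = 1, O atoms = 2 → HBA = 3.

2, 3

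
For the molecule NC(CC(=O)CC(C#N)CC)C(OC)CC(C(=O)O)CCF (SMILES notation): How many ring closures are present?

0

In SMILES, each pair of matching ring-closure digits denotes one ring-closing bond; the number of such bonds equals the number of independent rings.
Ring-closure bonds here: 0.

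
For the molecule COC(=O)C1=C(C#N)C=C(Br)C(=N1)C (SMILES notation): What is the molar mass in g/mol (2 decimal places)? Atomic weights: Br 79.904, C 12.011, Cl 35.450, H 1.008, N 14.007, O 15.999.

First, the molecular formula is C9H7BrN2O2 (counting implicit H from valence).
  Br: 1 × 79.904 = 79.904
  C: 9 × 12.011 = 108.099
  H: 7 × 1.008 = 7.056
  N: 2 × 14.007 = 28.014
  O: 2 × 15.999 = 31.998
Sum: 1×79.904 + 9×12.011 + 7×1.008 + 2×14.007 + 2×15.999 = 255.071 → 255.07 g/mol.

255.07 g/mol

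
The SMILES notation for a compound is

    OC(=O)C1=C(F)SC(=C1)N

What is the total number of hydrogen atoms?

4

Walk through each heavy atom and fill implicit hydrogens from standard valence (C 4, N 3, O 2, S 2, halogen 1):
  atom 1: O, bond orders sum to 1 (valence 2) → 1 H
  atom 2: C, bond orders sum to 4 (valence 4) → 0 H
  atom 3: O, bond orders sum to 2 (valence 2) → 0 H
  atom 4: C, bond orders sum to 4 (valence 4) → 0 H
  atom 5: C, bond orders sum to 4 (valence 4) → 0 H
  atom 6: F (halogen, monovalent) → 0 H
  atom 7: S, bond orders sum to 2 (valence 2) → 0 H
  atom 8: C, bond orders sum to 4 (valence 4) → 0 H
  atom 9: C, bond orders sum to 3 (valence 4) → 1 H
  atom 10: N, bond orders sum to 1 (valence 3) → 2 H
Total hydrogens: 4.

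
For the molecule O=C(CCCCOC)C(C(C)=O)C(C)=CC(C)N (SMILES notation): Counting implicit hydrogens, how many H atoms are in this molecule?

Walk through each heavy atom and fill implicit hydrogens from standard valence (C 4, N 3, O 2, S 2, halogen 1):
  atom 1: O, bond orders sum to 2 (valence 2) → 0 H
  atom 2: C, bond orders sum to 4 (valence 4) → 0 H
  atom 3: C, bond orders sum to 2 (valence 4) → 2 H
  atom 4: C, bond orders sum to 2 (valence 4) → 2 H
  atom 5: C, bond orders sum to 2 (valence 4) → 2 H
  atom 6: C, bond orders sum to 2 (valence 4) → 2 H
  atom 7: O, bond orders sum to 2 (valence 2) → 0 H
  atom 8: C, bond orders sum to 1 (valence 4) → 3 H
  atom 9: C, bond orders sum to 3 (valence 4) → 1 H
  atom 10: C, bond orders sum to 4 (valence 4) → 0 H
  atom 11: C, bond orders sum to 1 (valence 4) → 3 H
  atom 12: O, bond orders sum to 2 (valence 2) → 0 H
  atom 13: C, bond orders sum to 4 (valence 4) → 0 H
  atom 14: C, bond orders sum to 1 (valence 4) → 3 H
  atom 15: C, bond orders sum to 3 (valence 4) → 1 H
  atom 16: C, bond orders sum to 3 (valence 4) → 1 H
  atom 17: C, bond orders sum to 1 (valence 4) → 3 H
  atom 18: N, bond orders sum to 1 (valence 3) → 2 H
Total hydrogens: 25.

25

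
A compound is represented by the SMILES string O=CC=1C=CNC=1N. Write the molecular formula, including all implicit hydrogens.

Walk through each heavy atom and fill implicit hydrogens from standard valence (C 4, N 3, O 2, S 2, halogen 1):
  atom 1: O, bond orders sum to 2 (valence 2) → 0 H
  atom 2: C, bond orders sum to 3 (valence 4) → 1 H
  atom 3: C, bond orders sum to 4 (valence 4) → 0 H
  atom 4: C, bond orders sum to 3 (valence 4) → 1 H
  atom 5: C, bond orders sum to 3 (valence 4) → 1 H
  atom 6: N, bond orders sum to 2 (valence 3) → 1 H
  atom 7: C, bond orders sum to 4 (valence 4) → 0 H
  atom 8: N, bond orders sum to 1 (valence 3) → 2 H
Totals → C:5, H:6, N:2, O:1.
In Hill order: C5H6N2O.

C5H6N2O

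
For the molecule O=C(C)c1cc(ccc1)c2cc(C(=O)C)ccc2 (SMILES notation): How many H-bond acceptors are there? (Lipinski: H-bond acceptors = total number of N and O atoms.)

2

N atoms: 0; O atoms: 2.
Lipinski HBA = 0 + 2 = 2.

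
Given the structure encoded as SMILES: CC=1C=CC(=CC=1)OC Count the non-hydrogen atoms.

9

Every atom symbol written in the SMILES (organic subset) is one heavy atom; implicit H are not written.
Heavy atoms by element → C:8, O:1.
Total: 9.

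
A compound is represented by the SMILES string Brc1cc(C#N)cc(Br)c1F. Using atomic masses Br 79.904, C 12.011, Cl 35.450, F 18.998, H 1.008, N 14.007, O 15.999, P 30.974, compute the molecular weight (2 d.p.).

278.91 g/mol

First, the molecular formula is C7H2Br2FN (counting implicit H from valence).
  Br: 2 × 79.904 = 159.808
  C: 7 × 12.011 = 84.077
  F: 1 × 18.998 = 18.998
  H: 2 × 1.008 = 2.016
  N: 1 × 14.007 = 14.007
Sum: 2×79.904 + 7×12.011 + 1×18.998 + 2×1.008 + 1×14.007 = 278.906 → 278.91 g/mol.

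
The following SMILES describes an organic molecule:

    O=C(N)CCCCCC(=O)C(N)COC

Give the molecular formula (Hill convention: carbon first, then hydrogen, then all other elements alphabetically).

C10H20N2O3

Walk through each heavy atom and fill implicit hydrogens from standard valence (C 4, N 3, O 2, S 2, halogen 1):
  atom 1: O, bond orders sum to 2 (valence 2) → 0 H
  atom 2: C, bond orders sum to 4 (valence 4) → 0 H
  atom 3: N, bond orders sum to 1 (valence 3) → 2 H
  atom 4: C, bond orders sum to 2 (valence 4) → 2 H
  atom 5: C, bond orders sum to 2 (valence 4) → 2 H
  atom 6: C, bond orders sum to 2 (valence 4) → 2 H
  atom 7: C, bond orders sum to 2 (valence 4) → 2 H
  atom 8: C, bond orders sum to 2 (valence 4) → 2 H
  atom 9: C, bond orders sum to 4 (valence 4) → 0 H
  atom 10: O, bond orders sum to 2 (valence 2) → 0 H
  atom 11: C, bond orders sum to 3 (valence 4) → 1 H
  atom 12: N, bond orders sum to 1 (valence 3) → 2 H
  atom 13: C, bond orders sum to 2 (valence 4) → 2 H
  atom 14: O, bond orders sum to 2 (valence 2) → 0 H
  atom 15: C, bond orders sum to 1 (valence 4) → 3 H
Totals → C:10, H:20, N:2, O:3.
In Hill order: C10H20N2O3.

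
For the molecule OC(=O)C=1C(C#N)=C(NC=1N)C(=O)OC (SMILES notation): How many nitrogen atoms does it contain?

3

Scan the SMILES for N atoms (remember two-letter symbols like Cl and Br are single atoms).
Nitrogen count: 3.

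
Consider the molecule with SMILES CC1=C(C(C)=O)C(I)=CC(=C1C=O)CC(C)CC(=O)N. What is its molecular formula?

Walk through each heavy atom and fill implicit hydrogens from standard valence (C 4, N 3, O 2, S 2, halogen 1):
  atom 1: C, bond orders sum to 1 (valence 4) → 3 H
  atom 2: C, bond orders sum to 4 (valence 4) → 0 H
  atom 3: C, bond orders sum to 4 (valence 4) → 0 H
  atom 4: C, bond orders sum to 4 (valence 4) → 0 H
  atom 5: C, bond orders sum to 1 (valence 4) → 3 H
  atom 6: O, bond orders sum to 2 (valence 2) → 0 H
  atom 7: C, bond orders sum to 4 (valence 4) → 0 H
  atom 8: I (halogen, monovalent) → 0 H
  atom 9: C, bond orders sum to 3 (valence 4) → 1 H
  atom 10: C, bond orders sum to 4 (valence 4) → 0 H
  atom 11: C, bond orders sum to 4 (valence 4) → 0 H
  atom 12: C, bond orders sum to 3 (valence 4) → 1 H
  atom 13: O, bond orders sum to 2 (valence 2) → 0 H
  atom 14: C, bond orders sum to 2 (valence 4) → 2 H
  atom 15: C, bond orders sum to 3 (valence 4) → 1 H
  atom 16: C, bond orders sum to 1 (valence 4) → 3 H
  atom 17: C, bond orders sum to 2 (valence 4) → 2 H
  atom 18: C, bond orders sum to 4 (valence 4) → 0 H
  atom 19: O, bond orders sum to 2 (valence 2) → 0 H
  atom 20: N, bond orders sum to 1 (valence 3) → 2 H
Totals → C:15, H:18, I:1, N:1, O:3.
In Hill order: C15H18INO3.

C15H18INO3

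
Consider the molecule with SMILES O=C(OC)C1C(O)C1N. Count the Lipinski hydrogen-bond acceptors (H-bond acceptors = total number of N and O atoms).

N atoms: 1; O atoms: 3.
Lipinski HBA = 1 + 3 = 4.

4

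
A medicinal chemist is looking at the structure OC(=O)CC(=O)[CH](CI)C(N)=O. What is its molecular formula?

C6H8INO4

Walk through each heavy atom and fill implicit hydrogens from standard valence (C 4, N 3, O 2, S 2, halogen 1):
  atom 1: O, bond orders sum to 1 (valence 2) → 1 H
  atom 2: C, bond orders sum to 4 (valence 4) → 0 H
  atom 3: O, bond orders sum to 2 (valence 2) → 0 H
  atom 4: C, bond orders sum to 2 (valence 4) → 2 H
  atom 5: C, bond orders sum to 4 (valence 4) → 0 H
  atom 6: O, bond orders sum to 2 (valence 2) → 0 H
  atom 7: C with explicit H count 1
  atom 8: C, bond orders sum to 2 (valence 4) → 2 H
  atom 9: I (halogen, monovalent) → 0 H
  atom 10: C, bond orders sum to 4 (valence 4) → 0 H
  atom 11: N, bond orders sum to 1 (valence 3) → 2 H
  atom 12: O, bond orders sum to 2 (valence 2) → 0 H
Totals → C:6, H:8, I:1, N:1, O:4.
In Hill order: C6H8INO4.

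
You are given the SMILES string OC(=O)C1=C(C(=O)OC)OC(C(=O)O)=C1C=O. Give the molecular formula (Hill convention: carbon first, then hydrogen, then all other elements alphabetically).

C9H6O8

Walk through each heavy atom and fill implicit hydrogens from standard valence (C 4, N 3, O 2, S 2, halogen 1):
  atom 1: O, bond orders sum to 1 (valence 2) → 1 H
  atom 2: C, bond orders sum to 4 (valence 4) → 0 H
  atom 3: O, bond orders sum to 2 (valence 2) → 0 H
  atom 4: C, bond orders sum to 4 (valence 4) → 0 H
  atom 5: C, bond orders sum to 4 (valence 4) → 0 H
  atom 6: C, bond orders sum to 4 (valence 4) → 0 H
  atom 7: O, bond orders sum to 2 (valence 2) → 0 H
  atom 8: O, bond orders sum to 2 (valence 2) → 0 H
  atom 9: C, bond orders sum to 1 (valence 4) → 3 H
  atom 10: O, bond orders sum to 2 (valence 2) → 0 H
  atom 11: C, bond orders sum to 4 (valence 4) → 0 H
  atom 12: C, bond orders sum to 4 (valence 4) → 0 H
  atom 13: O, bond orders sum to 2 (valence 2) → 0 H
  atom 14: O, bond orders sum to 1 (valence 2) → 1 H
  atom 15: C, bond orders sum to 4 (valence 4) → 0 H
  atom 16: C, bond orders sum to 3 (valence 4) → 1 H
  atom 17: O, bond orders sum to 2 (valence 2) → 0 H
Totals → C:9, H:6, O:8.
In Hill order: C9H6O8.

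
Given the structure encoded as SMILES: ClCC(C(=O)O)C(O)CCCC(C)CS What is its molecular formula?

C10H19ClO3S

Walk through each heavy atom and fill implicit hydrogens from standard valence (C 4, N 3, O 2, S 2, halogen 1):
  atom 1: Cl (halogen, monovalent) → 0 H
  atom 2: C, bond orders sum to 2 (valence 4) → 2 H
  atom 3: C, bond orders sum to 3 (valence 4) → 1 H
  atom 4: C, bond orders sum to 4 (valence 4) → 0 H
  atom 5: O, bond orders sum to 2 (valence 2) → 0 H
  atom 6: O, bond orders sum to 1 (valence 2) → 1 H
  atom 7: C, bond orders sum to 3 (valence 4) → 1 H
  atom 8: O, bond orders sum to 1 (valence 2) → 1 H
  atom 9: C, bond orders sum to 2 (valence 4) → 2 H
  atom 10: C, bond orders sum to 2 (valence 4) → 2 H
  atom 11: C, bond orders sum to 2 (valence 4) → 2 H
  atom 12: C, bond orders sum to 3 (valence 4) → 1 H
  atom 13: C, bond orders sum to 1 (valence 4) → 3 H
  atom 14: C, bond orders sum to 2 (valence 4) → 2 H
  atom 15: S, bond orders sum to 1 (valence 2) → 1 H
Totals → C:10, H:19, Cl:1, O:3, S:1.
In Hill order: C10H19ClO3S.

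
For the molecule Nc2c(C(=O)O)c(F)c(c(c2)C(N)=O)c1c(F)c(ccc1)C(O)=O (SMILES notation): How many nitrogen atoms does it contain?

2

Scan the SMILES for N atoms (remember two-letter symbols like Cl and Br are single atoms).
Nitrogen count: 2.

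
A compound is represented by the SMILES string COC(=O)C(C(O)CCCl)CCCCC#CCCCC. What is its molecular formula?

C16H27ClO3

Walk through each heavy atom and fill implicit hydrogens from standard valence (C 4, N 3, O 2, S 2, halogen 1):
  atom 1: C, bond orders sum to 1 (valence 4) → 3 H
  atom 2: O, bond orders sum to 2 (valence 2) → 0 H
  atom 3: C, bond orders sum to 4 (valence 4) → 0 H
  atom 4: O, bond orders sum to 2 (valence 2) → 0 H
  atom 5: C, bond orders sum to 3 (valence 4) → 1 H
  atom 6: C, bond orders sum to 3 (valence 4) → 1 H
  atom 7: O, bond orders sum to 1 (valence 2) → 1 H
  atom 8: C, bond orders sum to 2 (valence 4) → 2 H
  atom 9: C, bond orders sum to 2 (valence 4) → 2 H
  atom 10: Cl (halogen, monovalent) → 0 H
  atom 11: C, bond orders sum to 2 (valence 4) → 2 H
  atom 12: C, bond orders sum to 2 (valence 4) → 2 H
  atom 13: C, bond orders sum to 2 (valence 4) → 2 H
  atom 14: C, bond orders sum to 2 (valence 4) → 2 H
  atom 15: C, bond orders sum to 4 (valence 4) → 0 H
  atom 16: C, bond orders sum to 4 (valence 4) → 0 H
  atom 17: C, bond orders sum to 2 (valence 4) → 2 H
  atom 18: C, bond orders sum to 2 (valence 4) → 2 H
  atom 19: C, bond orders sum to 2 (valence 4) → 2 H
  atom 20: C, bond orders sum to 1 (valence 4) → 3 H
Totals → C:16, H:27, Cl:1, O:3.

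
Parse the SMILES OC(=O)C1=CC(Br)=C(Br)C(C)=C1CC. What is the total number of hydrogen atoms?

10

Walk through each heavy atom and fill implicit hydrogens from standard valence (C 4, N 3, O 2, S 2, halogen 1):
  atom 1: O, bond orders sum to 1 (valence 2) → 1 H
  atom 2: C, bond orders sum to 4 (valence 4) → 0 H
  atom 3: O, bond orders sum to 2 (valence 2) → 0 H
  atom 4: C, bond orders sum to 4 (valence 4) → 0 H
  atom 5: C, bond orders sum to 3 (valence 4) → 1 H
  atom 6: C, bond orders sum to 4 (valence 4) → 0 H
  atom 7: Br (halogen, monovalent) → 0 H
  atom 8: C, bond orders sum to 4 (valence 4) → 0 H
  atom 9: Br (halogen, monovalent) → 0 H
  atom 10: C, bond orders sum to 4 (valence 4) → 0 H
  atom 11: C, bond orders sum to 1 (valence 4) → 3 H
  atom 12: C, bond orders sum to 4 (valence 4) → 0 H
  atom 13: C, bond orders sum to 2 (valence 4) → 2 H
  atom 14: C, bond orders sum to 1 (valence 4) → 3 H
Total hydrogens: 10.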